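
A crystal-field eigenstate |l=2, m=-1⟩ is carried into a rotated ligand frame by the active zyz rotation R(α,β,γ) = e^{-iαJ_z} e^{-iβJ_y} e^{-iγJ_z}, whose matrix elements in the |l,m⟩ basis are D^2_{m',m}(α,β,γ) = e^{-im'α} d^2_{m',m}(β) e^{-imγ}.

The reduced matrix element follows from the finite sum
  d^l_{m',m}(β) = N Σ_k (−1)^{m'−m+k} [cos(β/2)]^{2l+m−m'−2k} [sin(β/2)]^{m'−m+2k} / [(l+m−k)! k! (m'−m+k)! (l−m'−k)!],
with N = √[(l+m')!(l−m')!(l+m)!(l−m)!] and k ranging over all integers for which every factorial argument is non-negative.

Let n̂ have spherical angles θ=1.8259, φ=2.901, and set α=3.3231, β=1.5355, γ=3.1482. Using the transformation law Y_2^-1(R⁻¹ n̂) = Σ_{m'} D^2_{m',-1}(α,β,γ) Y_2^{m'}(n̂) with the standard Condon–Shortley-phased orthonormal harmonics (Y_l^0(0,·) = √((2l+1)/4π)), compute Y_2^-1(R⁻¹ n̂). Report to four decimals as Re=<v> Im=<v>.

Need the full column D^2_{m',-1} for m'=−2..2 at α=3.3231, β=1.5355, γ=3.1482.
cos(β/2)=0.719475, sin(β/2)=0.694518
d^2_{-2,-1}: single k=1 term ⇒ +0.517322;  D = -0.482384-0.186889i
d^2_{-1,-1}: k∈[0..1] ⇒ +0.267956 -0.749066 = -0.481110;  D = -0.472623-0.089971i
d^2_{0,-1}: k∈[0..1] ⇒ -0.633588 +0.590394 = -0.043193;  D = +0.043192+0.000285i
d^2_{1,-1}: k∈[0..1] ⇒ +0.749066 -0.232667 = +0.516399;  D = +0.508521-0.089858i
d^2_{2,-1}: single k=0 term ⇒ -0.482055;  D = +0.451761-0.168194i
Y_2^{m'}(θ=1.8259,φ=2.901) and Σ D·Y over m':
  (-0.4824-0.1869i)·(+0.3206+0.1674i)  (-0.4726-0.0900i)·(+0.1832+0.0449i)  (+0.0432+0.0003i)·(-0.2551+0.0000i)  (+0.5085-0.0899i)·(-0.1832+0.0449i)  (+0.4518-0.1682i)·(+0.3206-0.1674i)
Y_2^-1(R⁻¹ n̂) = -0.189378-0.268693i

Re=-0.1894 Im=-0.2687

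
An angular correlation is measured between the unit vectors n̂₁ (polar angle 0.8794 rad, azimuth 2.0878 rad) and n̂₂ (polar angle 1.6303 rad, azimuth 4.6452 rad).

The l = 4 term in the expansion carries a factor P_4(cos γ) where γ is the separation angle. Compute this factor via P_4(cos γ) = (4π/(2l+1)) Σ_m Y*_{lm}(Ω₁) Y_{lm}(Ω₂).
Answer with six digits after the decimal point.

Addition theorem: P_4(cos γ) = (4π/9) Σ_m Y*_{lm}(Ω₁) Y_{lm}(Ω₂), m = −4…4:
  [-4]  conj(Y_{4,-4})(Ω₁) = -0.074339+0.136980i ; Y_{4,-4}(Ω₂) = +0.423634+0.116677i ; Δ = -0.047475+0.049356i
  [-3]  conj(Y_{4,-3})(Ω₁) = +0.364786-0.007218i ; Y_{4,-3}(Ω₂) = -0.014823+0.072542i ; Δ = -0.004884+0.026569i
  [-2]  conj(Y_{4,-2})(Ω₁) = -0.187392-0.314906i ; Y_{4,-2}(Ω₂) = +0.322157+0.043553i ; Δ = -0.046655-0.109611i
  [-1]  conj(Y_{4,-1})(Ω₁) = +0.017705-0.031138i ; Y_{4,-1}(Ω₂) = -0.005610+0.083368i ; Δ = +0.002497+0.001651i
  [+0]  conj(Y_{4,0})(Ω₁) = -0.360898-0.000000i ; Y_{4,0}(Ω₂) = +0.306180+0.000000i ; Δ = -0.110500-0.000000i
  [+1]  conj(Y_{4,1})(Ω₁) = -0.017705-0.031138i ; Y_{4,1}(Ω₂) = +0.005610+0.083368i ; Δ = +0.002497-0.001651i
  [+2]  conj(Y_{4,2})(Ω₁) = -0.187392+0.314906i ; Y_{4,2}(Ω₂) = +0.322157-0.043553i ; Δ = -0.046655+0.109611i
  [+3]  conj(Y_{4,3})(Ω₁) = -0.364786-0.007218i ; Y_{4,3}(Ω₂) = +0.014823+0.072542i ; Δ = -0.004884-0.026569i
  [+4]  conj(Y_{4,4})(Ω₁) = -0.074339-0.136980i ; Y_{4,4}(Ω₂) = +0.423634-0.116677i ; Δ = -0.047475-0.049356i
Σ over m = -0.303533-0.000000i; ×(4π/9) → -0.423811-0.000000i. Real part: -0.423811

-0.423811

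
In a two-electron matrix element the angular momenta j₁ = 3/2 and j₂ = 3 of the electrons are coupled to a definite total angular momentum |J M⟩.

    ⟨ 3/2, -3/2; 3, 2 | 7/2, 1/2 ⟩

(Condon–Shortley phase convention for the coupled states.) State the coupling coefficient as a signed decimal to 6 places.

√[8·1!2!5!/9! · 0!3!5!1!4!3!] = √(3840/7)
  +(−1)^1/∏(1,0,2,4,0,1)! = -1/48  (running -1/48)
⟨..|..⟩ = √(3840/7)·(-1/48) = -0.487950

-0.487950  (= −√(5/21))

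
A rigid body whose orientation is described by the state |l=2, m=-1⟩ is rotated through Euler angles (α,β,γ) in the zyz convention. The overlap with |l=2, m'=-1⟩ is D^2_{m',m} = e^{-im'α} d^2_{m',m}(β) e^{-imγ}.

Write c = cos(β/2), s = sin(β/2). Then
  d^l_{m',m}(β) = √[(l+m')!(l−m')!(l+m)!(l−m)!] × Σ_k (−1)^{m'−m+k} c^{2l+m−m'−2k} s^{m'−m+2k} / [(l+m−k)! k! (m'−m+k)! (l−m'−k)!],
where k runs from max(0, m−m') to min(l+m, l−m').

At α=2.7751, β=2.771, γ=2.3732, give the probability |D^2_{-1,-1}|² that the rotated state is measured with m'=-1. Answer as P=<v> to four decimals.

First d^2_{-1,-1}(β=2.7710), then the phase factors e^{-i(-1)α} and e^{-i(-1)γ}:
c=cos(2.771000/2)=0.184238, s=sin(2.771000/2)=0.982882; N=√[1·6·1·6]=6.000000
Admissible k: 0..1 (factorial args all ≥0)
  k=0: (−1)^0·6.0000/(6)·0.1842^4·0.9829^0 = +0.001152
  k=1: (−1)^1·6.0000/(2)·0.1842^2·0.9829^2 = -0.098374
d^2_{-1,-1}(2.7710) = +0.001152 -0.098374 = -0.097222
|D^2_{-1,-1}|² = |d^2_{-1,-1}(β)|² = (-0.097222)² = 0.009452 (the z-rotation phases have unit modulus)

P=0.0095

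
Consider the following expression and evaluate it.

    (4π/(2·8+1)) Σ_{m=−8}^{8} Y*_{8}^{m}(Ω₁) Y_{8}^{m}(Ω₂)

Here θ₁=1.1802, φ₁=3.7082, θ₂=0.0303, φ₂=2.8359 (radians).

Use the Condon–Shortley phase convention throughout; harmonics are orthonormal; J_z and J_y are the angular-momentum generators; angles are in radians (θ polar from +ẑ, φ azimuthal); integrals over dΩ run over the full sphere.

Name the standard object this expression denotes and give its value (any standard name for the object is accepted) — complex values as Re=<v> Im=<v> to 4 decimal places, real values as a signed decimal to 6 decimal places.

This sum is the spherical-harmonic addition theorem: it equals the Legendre polynomial P_l(cos γ) of the angle γ between the two directions.
Term-by-term m-sum for l=8 (normalisation 4π/17 = 0.739198):
  m=-8: (-0.049194-0.271064i) × (-0.000000+0.000000i) = +0.000000+0.000000i  (running Σ = +0.000000+0.000000i)
  m=-7: (+0.308000+0.333187i) × (+0.000000-0.000000i) = +0.000000-0.000000i  (running Σ = +0.000000-0.000000i)
  m=-6: (-0.267197-0.070523i) × (-0.000000+0.000000i) = +0.000000-0.000000i  (running Σ = +0.000000-0.000000i)
  m=-5: (-0.164626+0.052472i) × (-0.000000-0.000000i) = +0.000000+0.000000i  (running Σ = +0.000000+0.000000i)
  m=-4: (+0.222394-0.266388i) × (+0.000004+0.000011i) = +0.000004+0.000001i  (running Σ = +0.000004+0.000001i)
  m=-3: (+0.001709-0.013173i) × (-0.000236-0.000307i) = -0.000004+0.000003i  (running Σ = -0.000001+0.000004i)
  m=-2: (+0.141918+0.303353i) × (+0.007718+0.005410i) = -0.000546+0.003109i  (running Σ = -0.000547+0.003113i)
  m=-1: (-0.044743-0.028465i) × (-0.141424-0.044631i) = +0.005057+0.006023i  (running Σ = +0.004511+0.009136i)
  m=0: (-0.325078-0.000000i) × (+1.143964+0.000000i) = -0.371877-0.000000i  (running Σ = -0.367367+0.009136i)
  m=1: (+0.044743-0.028465i) × (+0.141424-0.044631i) = +0.005057-0.006023i  (running Σ = -0.362310+0.003113i)
  m=2: (+0.141918-0.303353i) × (+0.007718-0.005410i) = -0.000546-0.003109i  (running Σ = -0.362855+0.000004i)
  m=3: (-0.001709-0.013173i) × (+0.000236-0.000307i) = -0.000004-0.000003i  (running Σ = -0.362860+0.000001i)
  m=4: (+0.222394+0.266388i) × (+0.000004-0.000011i) = +0.000004-0.000001i  (running Σ = -0.362856+0.000000i)
  m=5: (+0.164626+0.052472i) × (+0.000000-0.000000i) = +0.000000-0.000000i  (running Σ = -0.362856-0.000000i)
  m=6: (-0.267197+0.070523i) × (-0.000000-0.000000i) = +0.000000+0.000000i  (running Σ = -0.362856-0.000000i)
  m=7: (-0.308000+0.333187i) × (-0.000000-0.000000i) = +0.000000+0.000000i  (running Σ = -0.362856+0.000000i)
  m=8: (-0.049194+0.271064i) × (-0.000000-0.000000i) = +0.000000-0.000000i  (running Σ = -0.362856-0.000000i)
Σ over m = -0.362856-0.000000i; ×(4π/17) → -0.268223-0.000000i. Real part: -0.268223

Legendre polynomial (addition theorem), -0.268223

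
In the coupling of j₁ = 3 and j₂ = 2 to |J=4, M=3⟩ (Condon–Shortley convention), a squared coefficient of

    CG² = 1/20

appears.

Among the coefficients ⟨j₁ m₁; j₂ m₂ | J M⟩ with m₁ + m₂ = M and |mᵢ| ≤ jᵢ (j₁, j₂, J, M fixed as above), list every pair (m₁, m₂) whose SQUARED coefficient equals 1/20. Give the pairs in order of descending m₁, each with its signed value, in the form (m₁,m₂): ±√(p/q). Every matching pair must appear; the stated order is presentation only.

(2,1): +√(1/20)

Admissible pairs with m₁+m₂ = M = 3: (1,2), (2,1), (3,0)
  (m₁,m₂)=(3,0): CG² = 9/20, CG = +√(9/20)
  (m₁,m₂)=(2,1): CG² = 1/20, CG = +√(1/20)   ← matches the target
  (m₁,m₂)=(1,2): CG² = 1/2, CG = −√(1/2)
Pairs with CG² = 1/20: (2,1): +√(1/20)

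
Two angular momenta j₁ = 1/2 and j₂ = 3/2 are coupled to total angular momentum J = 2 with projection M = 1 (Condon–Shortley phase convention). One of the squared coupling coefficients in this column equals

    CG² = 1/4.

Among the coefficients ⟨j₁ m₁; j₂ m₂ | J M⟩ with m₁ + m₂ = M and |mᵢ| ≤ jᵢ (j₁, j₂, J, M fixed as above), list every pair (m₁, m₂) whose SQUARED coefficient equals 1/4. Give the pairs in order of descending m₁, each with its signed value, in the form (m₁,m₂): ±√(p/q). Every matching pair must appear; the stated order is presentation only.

Admissible pairs with m₁+m₂ = M = 1: (-1/2,3/2), (1/2,1/2)
  (m₁,m₂)=(1/2,1/2): CG² = 3/4, CG = +√(3/4)
  (m₁,m₂)=(-1/2,3/2): CG² = 1/4, CG = +√(1/4)   ← matches the target
Pairs with CG² = 1/4: (-1/2,3/2): +√(1/4)

(-1/2,3/2): +√(1/4)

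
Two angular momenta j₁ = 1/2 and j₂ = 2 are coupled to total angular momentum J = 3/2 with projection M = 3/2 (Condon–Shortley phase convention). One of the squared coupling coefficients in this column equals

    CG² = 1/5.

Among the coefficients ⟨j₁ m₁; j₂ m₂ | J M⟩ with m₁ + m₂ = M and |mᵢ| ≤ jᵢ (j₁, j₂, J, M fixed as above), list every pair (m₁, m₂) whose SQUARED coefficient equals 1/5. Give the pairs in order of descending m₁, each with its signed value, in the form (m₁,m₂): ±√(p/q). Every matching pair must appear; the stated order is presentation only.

Admissible pairs with m₁+m₂ = M = 3/2: (-1/2,2), (1/2,1)
  (m₁,m₂)=(1/2,1): CG² = 1/5, CG = +√(1/5)   ← matches the target
  (m₁,m₂)=(-1/2,2): CG² = 4/5, CG = −√(4/5)
Pairs with CG² = 1/5: (1/2,1): +√(1/5)

(1/2,1): +√(1/5)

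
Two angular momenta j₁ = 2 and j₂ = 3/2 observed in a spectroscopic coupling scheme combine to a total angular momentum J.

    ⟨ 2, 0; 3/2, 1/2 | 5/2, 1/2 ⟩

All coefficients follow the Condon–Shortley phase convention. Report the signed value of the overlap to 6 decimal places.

√[6·1!3!2!/7! · 2!2!2!1!3!2!] = √(48/35)
  +(−1)^0/∏(0,1,2,2,1,0)! = 1/4  (running 1/4)
  +(−1)^1/∏(1,0,1,1,2,1)! = -1/2  (running -1/4)
⟨..|..⟩ = √(48/35)·(-1/4) = -0.292770

-0.292770  (= −√(3/35))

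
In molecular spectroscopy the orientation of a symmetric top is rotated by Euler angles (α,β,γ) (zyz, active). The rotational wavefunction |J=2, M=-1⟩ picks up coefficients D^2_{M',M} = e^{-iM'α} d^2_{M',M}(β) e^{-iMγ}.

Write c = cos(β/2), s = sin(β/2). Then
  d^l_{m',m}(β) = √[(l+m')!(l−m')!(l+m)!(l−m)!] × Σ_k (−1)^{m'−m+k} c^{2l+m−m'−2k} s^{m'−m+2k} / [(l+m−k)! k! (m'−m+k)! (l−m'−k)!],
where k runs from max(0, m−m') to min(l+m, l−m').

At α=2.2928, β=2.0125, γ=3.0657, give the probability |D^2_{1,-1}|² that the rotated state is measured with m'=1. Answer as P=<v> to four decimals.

P=0.0107

Split into d^2_{1,-1}(β=2.0125) × two z-phases.
With c≡cos(β/2)=0.535033 and s≡sin(β/2)=0.844831, N=[6·1·1·6]^{1/2}=6.000000
k: max(0,(-1)−(1))=0 … min(2+(-1),2−(1))=1
  k=0: (−1)^2·6.0000/(2)·0.5350^2·0.8448^2 = +0.612945
  k=1: (−1)^3·6.0000/(6)·0.5350^0·0.8448^4 = -0.509425
d^2_{1,-1}(2.0125) = +0.612945 -0.509425 = +0.103521
|D^2_{1,-1}|² = |d^2_{1,-1}(β)|² = (+0.103521)² = 0.010716 (the z-rotation phases have unit modulus)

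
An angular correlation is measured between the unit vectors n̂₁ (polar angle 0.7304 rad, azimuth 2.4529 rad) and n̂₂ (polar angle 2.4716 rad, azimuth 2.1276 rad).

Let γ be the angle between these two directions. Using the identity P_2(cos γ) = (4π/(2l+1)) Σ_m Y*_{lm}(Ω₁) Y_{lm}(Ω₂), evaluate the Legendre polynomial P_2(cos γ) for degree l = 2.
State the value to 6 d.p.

-0.445102

Summing Y*_{l m}(θ₁,φ₁)·Y_{l m}(θ₂,φ₂) over m ∈ [−2, 2]; prefactor 4π/(2·2+1) = 2.513274:
  term(m=-2) = (0.020379, 0.015511)   from Y*(Ω₁)=(0.033047, -0.168730), Y(Ω₂)=(-0.065752, 0.133656)
  term(m=-1) = (-0.136801, -0.046141)   from Y*(Ω₁)=(-0.296431, 0.244005), Y(Ω₂)=(0.198723, 0.319231)
  term(m=+0) = (0.055745, 0.000000)   from Y*(Ω₁)=(0.209629, -0.000000), Y(Ω₂)=(0.265923, 0.000000)
  term(m=+1) = (-0.136801, 0.046141)   from Y*(Ω₁)=(0.296431, 0.244005), Y(Ω₂)=(-0.198723, 0.319231)
  term(m=+2) = (0.020379, -0.015511)   from Y*(Ω₁)=(0.033047, 0.168730), Y(Ω₂)=(-0.065752, -0.133656)
Accumulated sum (-0.177100, 0.000000); after 4π/(2l+1) scaling, (-0.445102, 0.000000) ⇒ P_2 = -0.445102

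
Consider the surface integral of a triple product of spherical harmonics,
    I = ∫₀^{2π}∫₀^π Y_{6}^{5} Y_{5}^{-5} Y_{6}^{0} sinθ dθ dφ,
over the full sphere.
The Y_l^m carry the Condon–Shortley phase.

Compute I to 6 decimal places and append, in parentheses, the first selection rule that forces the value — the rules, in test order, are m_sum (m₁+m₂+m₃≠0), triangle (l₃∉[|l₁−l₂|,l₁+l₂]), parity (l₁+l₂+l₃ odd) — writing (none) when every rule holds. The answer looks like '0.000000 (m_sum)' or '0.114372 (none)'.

Σlᵢ=17 odd — θ-integrand is odd under cosθ→−cosθ; I=0

0.000000 (parity)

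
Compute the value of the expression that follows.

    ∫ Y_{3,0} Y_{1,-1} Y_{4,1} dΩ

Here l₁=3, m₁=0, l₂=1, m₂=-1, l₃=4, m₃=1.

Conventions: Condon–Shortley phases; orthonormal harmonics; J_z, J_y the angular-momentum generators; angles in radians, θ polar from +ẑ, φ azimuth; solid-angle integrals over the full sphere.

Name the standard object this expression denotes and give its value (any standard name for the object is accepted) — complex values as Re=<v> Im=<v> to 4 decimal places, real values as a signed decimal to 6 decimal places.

This is a Gaunt coefficient — the integral of a triple product of spherical harmonics over the sphere.
Checks pass: Σm=0; 8 even; l₃=4∈[2,4].
(2·3+1)(2·1+1)(2·4+1) = 189
Δ: 0! 6! 2! / 9! → 1/252
sum: t=0:+1/36 = 1/36
3j²(3 1 4; 0 0 0) = Δ·Π!·Σ² = 4/63  (sign +1)
sum: t=0:+1/72 = 1/72
3j²(3 1 4; 0 -1 1) = Δ·Π!·Σ² = 5/126  (sign -1)
combine: 4πI² = 189·4/63·5/126 = 10/21
take √, sign -1: I = -0.19466390

Gaunt coefficient, -0.194664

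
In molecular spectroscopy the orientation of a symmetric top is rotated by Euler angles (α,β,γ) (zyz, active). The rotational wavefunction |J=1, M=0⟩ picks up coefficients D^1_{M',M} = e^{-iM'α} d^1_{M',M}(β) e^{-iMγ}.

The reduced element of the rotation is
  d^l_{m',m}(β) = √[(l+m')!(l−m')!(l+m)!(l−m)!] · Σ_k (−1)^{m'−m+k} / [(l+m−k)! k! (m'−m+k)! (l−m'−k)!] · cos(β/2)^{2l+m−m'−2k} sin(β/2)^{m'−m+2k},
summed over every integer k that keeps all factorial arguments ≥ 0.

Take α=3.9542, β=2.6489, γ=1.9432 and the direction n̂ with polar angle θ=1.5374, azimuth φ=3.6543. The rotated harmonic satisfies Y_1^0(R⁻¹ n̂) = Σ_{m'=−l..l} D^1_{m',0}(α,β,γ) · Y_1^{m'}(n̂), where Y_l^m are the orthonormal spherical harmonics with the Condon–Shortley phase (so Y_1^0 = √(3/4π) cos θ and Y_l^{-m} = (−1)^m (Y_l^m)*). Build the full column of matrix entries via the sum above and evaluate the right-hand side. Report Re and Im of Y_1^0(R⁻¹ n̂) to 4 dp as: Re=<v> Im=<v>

Re=0.2063 Im=0.0000

Need the full column D^1_{m',0} for m'=−1..1 at α=3.9542, β=2.6489, γ=1.9432.
cos(β/2)=0.243862, sin(β/2)=0.969810
d^1_{-1,0}: single k=1 term ⇒ +0.334462;  D = -0.229978-0.242847i
d^1_{0,0}: k∈[0..1] ⇒ +0.059469 -0.940531 = -0.881062;  D = -0.881062+0.000000i
d^1_{1,0}: single k=0 term ⇒ -0.334462;  D = +0.229978-0.242847i
Y_1^{m'}(θ=1.5374,φ=3.6543) and Σ D·Y over m':
  (-0.2300-0.2428i)·(-0.3009+0.1694i)  (-0.8811+0.0000i)·(+0.0163+0.0000i)  (+0.2300-0.2428i)·(+0.3009+0.1694i)
Y_1^0(R⁻¹ n̂) = +0.206296+0.000000i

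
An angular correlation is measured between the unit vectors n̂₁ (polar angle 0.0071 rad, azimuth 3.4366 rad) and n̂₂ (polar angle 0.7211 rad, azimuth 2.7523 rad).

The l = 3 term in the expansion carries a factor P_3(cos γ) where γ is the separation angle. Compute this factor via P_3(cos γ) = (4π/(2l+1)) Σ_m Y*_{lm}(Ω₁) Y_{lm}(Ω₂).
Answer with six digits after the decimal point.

Expand P_3 via completeness: Σ_{m} conj(Y_{3,m}) at Ω₁ times Y_{3,m} at Ω₂ —
  m=-3: Y*=-0.00000 - 0.00000j  Y=-0.04708 - 0.11045j  product -0.00000 + 0.00000j
  m=-2: Y*=0.00004 + 0.00003j  Y=0.23819 + 0.23496j  product 0.00000 + 0.00002j
  m=-1: Y*=-0.00878 - 0.00267j  Y=-0.35939 - 0.14743j  product 0.00276 + 0.00225j
  m=+0: Y*=0.74624 + 0.00000j  Y=-0.05028 + 0.00000j  product -0.03752 + 0.00000j
  m=+1: Y*=0.00878 - 0.00267j  Y=0.35939 - 0.14743j  product 0.00276 - 0.00225j
  m=+2: Y*=0.00004 - 0.00003j  Y=0.23819 - 0.23496j  product 0.00000 - 0.00002j
  m=+3: Y*=0.00000 - 0.00000j  Y=0.04708 - 0.11045j  product -0.00000 - 0.00000j
Σ over m = -0.03199 - 0.00000j; ×(4π/7) → -0.05743 - 0.00000j. Real part: -0.057429

-0.057429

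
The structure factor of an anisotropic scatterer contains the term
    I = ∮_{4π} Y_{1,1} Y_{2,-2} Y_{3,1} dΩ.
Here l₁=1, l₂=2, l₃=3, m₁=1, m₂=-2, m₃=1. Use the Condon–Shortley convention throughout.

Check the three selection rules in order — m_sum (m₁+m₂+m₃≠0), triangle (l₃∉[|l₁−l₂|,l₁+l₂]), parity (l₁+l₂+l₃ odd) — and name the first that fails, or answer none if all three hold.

Σmᵢ = 0  ✓
l₃∈[|l₁−l₂|,l₁+l₂]=[1,3], have l₃=3  ✓
Σlᵢ = 6 ⇒ even  ✓

none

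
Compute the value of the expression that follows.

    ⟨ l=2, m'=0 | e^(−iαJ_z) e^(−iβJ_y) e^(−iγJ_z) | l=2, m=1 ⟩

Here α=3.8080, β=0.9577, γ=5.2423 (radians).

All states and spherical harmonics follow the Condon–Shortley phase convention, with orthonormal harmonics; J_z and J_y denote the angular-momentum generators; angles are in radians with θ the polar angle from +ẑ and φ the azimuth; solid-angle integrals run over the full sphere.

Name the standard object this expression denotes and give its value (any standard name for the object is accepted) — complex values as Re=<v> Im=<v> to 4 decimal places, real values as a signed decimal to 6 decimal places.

This is a Wigner D-matrix element — the rotation-matrix element ⟨l m'| R(α,β,γ) |l m⟩ in the angular-momentum basis.
First d^2_{0,1}(β=0.9577), then the phase factors e^{-i(0)α} and e^{-i(1)γ}:
Half-angle: c=0.887525, s=0.460759. N=√(2·2·6·1)=4.898979
Admissible k: 1..2 (factorial args all ≥0)
  k=1: (−1)^0·4.8990/(2)·0.8875^3·0.4608^1 = +0.789027
  k=2: (−1)^1·4.8990/(2)·0.8875^1·0.4608^3 = -0.212656
d^2_{0,1}(0.9577) = +0.789027 -0.212656 = +0.576371
Phases: e^{-i·(0)·3.8080}=+1.000000+0.000000i, e^{-i·(1)·5.2423}=+0.505457+0.862852i ⇒ D=+0.291330+0.497323i

Wigner D-matrix element, Re=0.2913 Im=0.4973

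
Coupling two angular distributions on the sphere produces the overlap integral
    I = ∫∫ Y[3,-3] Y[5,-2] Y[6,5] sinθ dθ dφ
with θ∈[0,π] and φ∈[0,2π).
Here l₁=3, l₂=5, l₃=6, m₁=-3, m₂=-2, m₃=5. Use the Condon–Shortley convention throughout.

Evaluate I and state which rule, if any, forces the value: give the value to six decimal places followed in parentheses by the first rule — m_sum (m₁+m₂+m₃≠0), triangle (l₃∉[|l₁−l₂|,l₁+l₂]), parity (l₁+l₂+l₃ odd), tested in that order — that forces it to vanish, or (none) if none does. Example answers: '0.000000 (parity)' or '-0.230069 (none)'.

Checks pass: Σm=0; 14 even; l₃=6∈[2,8].
(2·3+1)(2·5+1)(2·6+1) = 1001
Δ: 2! 4! 8! / 15! → 1/675675
sum: t=0:+1/8640 t=1:−1/2304 t=2:+1/8640 = -7/34560
3j²(3 5 6; 0 0 0) = Δ·Π!·Σ² = 7/429  (sign -1)
sum: t=2:+1/241920 = 1/241920
3j²(3 5 6; -3 -2 5) = Δ·Π!·Σ² = 2/91  (sign -1)
combine: 4πI² = 1001·7/429·2/91 = 14/39
take √, sign +1: I = 0.16901560
No selection rule forces the value: the integral is nonzero (none).

0.169016 (none)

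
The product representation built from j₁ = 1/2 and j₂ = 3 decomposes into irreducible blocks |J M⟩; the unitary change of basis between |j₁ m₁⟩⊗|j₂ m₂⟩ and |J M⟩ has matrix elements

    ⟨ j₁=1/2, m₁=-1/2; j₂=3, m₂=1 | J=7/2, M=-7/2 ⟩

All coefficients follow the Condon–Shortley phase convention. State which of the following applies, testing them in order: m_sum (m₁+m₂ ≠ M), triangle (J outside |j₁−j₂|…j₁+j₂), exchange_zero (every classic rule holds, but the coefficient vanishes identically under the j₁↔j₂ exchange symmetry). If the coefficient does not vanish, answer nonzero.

m_sum

m-sum: m₁+m₂ = -1/2+1 = 1/2, M = -7/2  ✗ ⇒ coefficient is 0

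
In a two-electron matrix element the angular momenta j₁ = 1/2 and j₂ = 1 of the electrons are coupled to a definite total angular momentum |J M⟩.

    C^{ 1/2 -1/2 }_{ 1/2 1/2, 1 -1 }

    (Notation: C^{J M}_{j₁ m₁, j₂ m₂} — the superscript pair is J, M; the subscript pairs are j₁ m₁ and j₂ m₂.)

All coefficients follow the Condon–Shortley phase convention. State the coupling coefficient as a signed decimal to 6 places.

+0.816497

j₁+j₂−J=1  J+j₁−j₂=0  J−j₁+j₂=1  j₁+j₂+J+1=3
(j₁±m₁, j₂±m₂, J±M) = (1,0,0,2,0,1)
P² = 2/3
sum k=0..0:
  [0] +1/1 = 1
S = 1
C² = P²·S² = 2/3 ; C = +0.816497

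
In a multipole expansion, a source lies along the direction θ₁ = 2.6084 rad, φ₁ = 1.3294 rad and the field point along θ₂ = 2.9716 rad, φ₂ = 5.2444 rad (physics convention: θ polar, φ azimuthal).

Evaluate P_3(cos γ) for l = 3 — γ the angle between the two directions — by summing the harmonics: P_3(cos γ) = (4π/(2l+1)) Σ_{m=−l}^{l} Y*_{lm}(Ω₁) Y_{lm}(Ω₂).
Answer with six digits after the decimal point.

Term-by-term m-sum for l=3 (normalisation 4π/7 = 1.795196):
  [-3]  conj(Y_{3,-3})(Ω₁) = -0.03630 - 0.04104j ; Y_{3,-3}(Ω₂) = -0.00202 + 0.00005j ; Δ = 0.00008 + 0.00008j
  [-2]  conj(Y_{3,-2})(Ω₁) = 0.20139 - 0.10556j ; Y_{3,-2}(Ω₂) = 0.01399 - 0.02520j ; Δ = 0.00016 - 0.00655j
  [-1]  conj(Y_{3,-1})(Ω₁) = 0.10635 + 0.43198j ; Y_{3,-1}(Ω₂) = 0.10697 + 0.18173j ; Δ = -0.06713 + 0.06553j
  [+0]  conj(Y_{3,0})(Ω₁) = -0.22761 + 0.00000j ; Y_{3,0}(Ω₂) = -0.68296 + 0.00000j ; Δ = 0.15545 + 0.00000j
  [+1]  conj(Y_{3,1})(Ω₁) = -0.10635 + 0.43198j ; Y_{3,1}(Ω₂) = -0.10697 + 0.18173j ; Δ = -0.06713 - 0.06553j
  [+2]  conj(Y_{3,2})(Ω₁) = 0.20139 + 0.10556j ; Y_{3,2}(Ω₂) = 0.01399 + 0.02520j ; Δ = 0.00016 + 0.00655j
  [+3]  conj(Y_{3,3})(Ω₁) = 0.03630 - 0.04104j ; Y_{3,3}(Ω₂) = 0.00202 + 0.00005j ; Δ = 0.00008 - 0.00008j
Σ over m = 0.02166 - 0.00000j; ×(4π/7) → 0.03889 - 0.00000j. Real part: 0.038887

0.038887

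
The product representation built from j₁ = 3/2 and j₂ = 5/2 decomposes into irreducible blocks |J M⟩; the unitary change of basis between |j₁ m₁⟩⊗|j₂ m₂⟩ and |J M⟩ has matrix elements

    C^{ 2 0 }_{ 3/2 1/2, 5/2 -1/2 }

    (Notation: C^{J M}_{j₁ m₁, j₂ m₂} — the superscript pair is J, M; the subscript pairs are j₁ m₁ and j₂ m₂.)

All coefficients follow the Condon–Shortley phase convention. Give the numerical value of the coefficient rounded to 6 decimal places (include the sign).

−√(1/14) ≈ -0.267261

triangle: 2!*1!*3!/7! = 12/5040
(j±m)!: 2!*1!*2!*3!*2!*2! = 96
prefactor² = (2J+1)*Δ*N² = 8/7
  k=0: +1/(0!*2!*1!*2!*0!*1!) = 1/4
  k=1: −1/(1!*1!*0!*1!*1!*2!) = -1/2
Σ = -1/4  ⇒  CG² = 8/7*(-1/4)² = 1/14
CG = −√(1/14) = -0.267261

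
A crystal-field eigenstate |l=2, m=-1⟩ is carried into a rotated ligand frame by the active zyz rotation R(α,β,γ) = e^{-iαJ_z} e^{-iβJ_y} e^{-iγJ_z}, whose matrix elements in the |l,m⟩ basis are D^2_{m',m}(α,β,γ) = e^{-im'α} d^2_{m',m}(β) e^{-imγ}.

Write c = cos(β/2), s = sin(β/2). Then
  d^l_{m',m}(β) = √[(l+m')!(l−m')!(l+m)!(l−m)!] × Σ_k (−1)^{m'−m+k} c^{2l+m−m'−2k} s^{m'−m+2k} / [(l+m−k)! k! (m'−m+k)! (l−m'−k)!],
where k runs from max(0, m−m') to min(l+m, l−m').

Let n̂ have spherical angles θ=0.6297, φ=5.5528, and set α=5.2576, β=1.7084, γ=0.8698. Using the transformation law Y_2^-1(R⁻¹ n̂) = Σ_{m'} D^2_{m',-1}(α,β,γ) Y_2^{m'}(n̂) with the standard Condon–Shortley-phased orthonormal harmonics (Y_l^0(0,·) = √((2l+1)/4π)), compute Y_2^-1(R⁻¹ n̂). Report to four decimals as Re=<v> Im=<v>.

Need the full column D^2_{m',-1} for m'=−2..2 at α=5.2576, β=1.7084, γ=0.8698.
cos(β/2)=0.656822, sin(β/2)=0.754046
d^2_{-2,-1}: single k=1 term ⇒ +0.427337;  D = +0.162242-0.395341i
d^2_{-1,-1}: k∈[0..1] ⇒ +0.186119 -0.735888 = -0.549769;  D = -0.543112+0.085300i
d^2_{0,-1}: k∈[0..1] ⇒ -0.523379 +0.689789 = +0.166410;  D = +0.107331+0.127171i
d^2_{1,-1}: k∈[0..1] ⇒ +0.735888 -0.323289 = +0.412600;  D = -0.131586+0.391054i
d^2_{2,-1}: single k=0 term ⇒ -0.563210;  D = +0.549559-0.123251i
Y_2^{m'}(θ=0.6297,φ=5.5528) and Σ D·Y over m':
  (+0.1622-0.3953i)·(+0.0147+0.1332i)  (-0.5431+0.0853i)·(+0.2739+0.2453i)  (+0.1073+0.1272i)·(+0.3026+0.0000i)  (-0.1316+0.3911i)·(-0.2739+0.2453i)  (+0.5496-0.1233i)·(+0.0147-0.1332i)
Y_2^-1(R⁻¹ n̂) = -0.150391-0.269971i

Re=-0.1504 Im=-0.2700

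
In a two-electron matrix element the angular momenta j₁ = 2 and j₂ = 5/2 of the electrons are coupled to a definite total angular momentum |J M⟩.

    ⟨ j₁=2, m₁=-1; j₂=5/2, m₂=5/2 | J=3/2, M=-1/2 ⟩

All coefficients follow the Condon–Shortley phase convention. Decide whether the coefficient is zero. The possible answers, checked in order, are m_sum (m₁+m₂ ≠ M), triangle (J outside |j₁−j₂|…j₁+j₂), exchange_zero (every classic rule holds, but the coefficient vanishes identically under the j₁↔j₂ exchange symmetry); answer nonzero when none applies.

m-sum: m₁+m₂ = -1+5/2 = 3/2, M = -1/2  ✗ ⇒ coefficient is 0

m_sum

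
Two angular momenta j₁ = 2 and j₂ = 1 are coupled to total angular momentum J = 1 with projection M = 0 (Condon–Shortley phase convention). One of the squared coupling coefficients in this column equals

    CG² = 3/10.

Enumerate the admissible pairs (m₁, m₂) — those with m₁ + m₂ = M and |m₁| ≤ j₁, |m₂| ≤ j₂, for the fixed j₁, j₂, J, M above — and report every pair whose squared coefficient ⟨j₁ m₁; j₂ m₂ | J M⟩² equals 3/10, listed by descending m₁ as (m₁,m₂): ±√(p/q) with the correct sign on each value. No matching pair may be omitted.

(1,-1): +√(3/10); (-1,1): +√(3/10)

Admissible pairs with m₁+m₂ = M = 0: (-1,1), (0,0), (1,-1)
  (m₁,m₂)=(1,-1): CG² = 3/10, CG = +√(3/10)   ← matches the target
  (m₁,m₂)=(0,0): CG² = 2/5, CG = −√(2/5)
  (m₁,m₂)=(-1,1): CG² = 3/10, CG = +√(3/10)   ← matches the target
Pairs with CG² = 3/10: (1,-1): +√(3/10); (-1,1): +√(3/10)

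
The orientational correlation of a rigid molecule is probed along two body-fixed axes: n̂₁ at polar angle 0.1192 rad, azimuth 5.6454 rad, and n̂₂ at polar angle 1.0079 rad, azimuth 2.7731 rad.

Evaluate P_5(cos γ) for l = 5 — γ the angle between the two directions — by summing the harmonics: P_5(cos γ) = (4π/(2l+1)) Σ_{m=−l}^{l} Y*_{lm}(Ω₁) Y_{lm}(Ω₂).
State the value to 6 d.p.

0.221548

Term-by-term m-sum for l=5 (normalisation 4π/11 = 1.142397):
  m=-5: (-0.00001 + 0.00000j) × (0.05388 - 0.19343j) = -0.00000 + 0.00000j  (running Σ = -0.00000 + 0.00000j)
  m=-4: (-0.00024 - 0.00016j) × (0.03873 + 0.39879j) = 0.00006 - 0.00010j  (running Σ = 0.00005 - 0.00010j)
  m=-3: (-0.00154 - 0.00431j) × (-0.14675 - 0.29228j) = -0.00104 + 0.00108j  (running Σ = -0.00098 + 0.00098j)
  m=-2: (0.01355 - 0.04457j) × (-0.06979 - 0.06334j) = -0.00377 + 0.00225j  (running Σ = -0.00475 + 0.00323j)
  m=-1: (0.23281 - 0.17254j) × (0.32440 + 0.12526j) = 0.09714 - 0.02681j  (running Σ = 0.09239 - 0.02358j)
  m=0: (0.83847 + 0.00000j) × (0.01092 + 0.00000j) = 0.00916 + 0.00000j  (running Σ = 0.10155 - 0.02358j)
  m=1: (-0.23281 - 0.17254j) × (-0.32440 + 0.12526j) = 0.09714 + 0.02681j  (running Σ = 0.19868 + 0.00323j)
  m=2: (0.01355 + 0.04457j) × (-0.06979 + 0.06334j) = -0.00377 - 0.00225j  (running Σ = 0.19491 + 0.00098j)
  m=3: (0.00154 - 0.00431j) × (0.14675 - 0.29228j) = -0.00104 - 0.00108j  (running Σ = 0.19388 - 0.00010j)
  m=4: (-0.00024 + 0.00016j) × (0.03873 - 0.39879j) = 0.00006 + 0.00010j  (running Σ = 0.19393 + 0.00000j)
  m=5: (0.00001 + 0.00000j) × (-0.05388 - 0.19343j) = -0.00000 - 0.00000j  (running Σ = 0.19393 + 0.00000j)
Σ over m = 0.19393 + 0.00000j; ×(4π/11) → 0.22155 + 0.00000j. Real part: 0.221548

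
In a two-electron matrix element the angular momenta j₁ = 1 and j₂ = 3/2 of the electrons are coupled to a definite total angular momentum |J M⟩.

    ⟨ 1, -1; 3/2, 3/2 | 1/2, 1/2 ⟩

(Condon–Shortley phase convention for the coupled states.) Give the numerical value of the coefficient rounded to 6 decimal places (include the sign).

j₁+j₂−J=2  J+j₁−j₂=0  J−j₁+j₂=1  j₁+j₂+J+1=4
(j₁±m₁, j₂±m₂, J±M) = (0,2,3,0,1,0)
P² = 2
sum k=2..2:
  [2] +1/2 = 1/2
S = 1/2
C² = P²·S² = 1/2 ; C = +0.707107

+√(1/2) ≈ +0.707107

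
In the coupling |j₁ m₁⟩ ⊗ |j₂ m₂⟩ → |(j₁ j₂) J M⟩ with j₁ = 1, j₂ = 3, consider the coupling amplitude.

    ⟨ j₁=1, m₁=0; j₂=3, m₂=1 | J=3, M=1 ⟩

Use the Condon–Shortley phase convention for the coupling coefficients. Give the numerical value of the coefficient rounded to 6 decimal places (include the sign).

j₁+j₂−J=1  J+j₁−j₂=1  J−j₁+j₂=5  j₁+j₂+J+1=8
(j₁±m₁, j₂±m₂, J±M) = (1,1,4,2,4,2)
P² = 48
sum k=0..1:
  [0] +1/24 = 1/24
  [1] −1/12 = -1/12
S = -1/24
C² = P²·S² = 1/12 ; C = -0.288675

−√(1/12) = -0.288675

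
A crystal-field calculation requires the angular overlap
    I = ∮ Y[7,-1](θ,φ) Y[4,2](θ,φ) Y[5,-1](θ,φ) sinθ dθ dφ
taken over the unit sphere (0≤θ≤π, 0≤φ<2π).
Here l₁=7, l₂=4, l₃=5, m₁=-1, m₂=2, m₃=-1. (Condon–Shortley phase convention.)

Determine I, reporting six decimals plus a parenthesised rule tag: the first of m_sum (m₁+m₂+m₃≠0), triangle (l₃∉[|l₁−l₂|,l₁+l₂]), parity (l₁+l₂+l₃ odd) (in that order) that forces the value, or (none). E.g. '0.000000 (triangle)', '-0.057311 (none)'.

0.093380 (none)

Rules hold: Σm=0, L=16 even, 3≤5≤11.
N = 15·9·11 = 1485
Δ = 6!·8!·2!/17! = 1/6126120
Racah Σ t=2..4: t=2:+1/69120 t=3:−1/20736 t=4:+1/69120 = -1/51840
⇒ 3j(7 4 5; 0 0 0)² = 280/21879, sgn +1
Racah Σ t=4..6: t=4:+1/55296 t=5:−1/86400 t=6:+1/2073600 = 29/4147200
⇒ 3j(7 4 5; -1 2 -1)² = 841/145860, sgn +1
4πI² = N·(3j₀)²·(3jₘ)² = 58870/537251
I = +1·√(0.109576/4π) = 0.09337991
No selection rule forces the value: the integral is nonzero (none).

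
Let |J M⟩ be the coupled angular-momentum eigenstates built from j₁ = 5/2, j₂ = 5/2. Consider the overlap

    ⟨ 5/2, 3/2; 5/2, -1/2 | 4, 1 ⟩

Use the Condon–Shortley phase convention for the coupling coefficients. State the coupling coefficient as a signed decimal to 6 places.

+0.597614  (= +√(5/14))

j₁+j₂−J=1  J+j₁−j₂=4  J−j₁+j₂=4  j₁+j₂+J+1=10
(j₁±m₁, j₂±m₂, J±M) = (4,1,2,3,5,3)
P² = 10368/35
sum k=0..1:
  [0] +1/24 = 1/24
  [1] −1/144 = -1/144
S = 5/144
C² = P²·S² = 5/14 ; C = +0.597614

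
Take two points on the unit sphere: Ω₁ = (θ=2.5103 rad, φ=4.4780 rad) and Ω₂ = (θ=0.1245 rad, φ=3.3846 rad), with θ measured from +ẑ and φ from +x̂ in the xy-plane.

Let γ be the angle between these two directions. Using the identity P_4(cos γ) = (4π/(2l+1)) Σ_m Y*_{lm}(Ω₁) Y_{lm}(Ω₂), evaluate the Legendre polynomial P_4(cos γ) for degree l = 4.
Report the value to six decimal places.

Addition theorem: P_4(cos γ) = (4π/9) Σ_m Y*_{lm}(Ω₁) Y_{lm}(Ω₂), m = −4…4:
  term(m=-4) = -0.000002-0.000005i   from Y*(Ω₁)=+0.031773-0.043282i, Y(Ω₂)=+0.000059-0.000087i
  term(m=-3) = +0.000489+0.000068i   from Y*(Ω₁)=-0.134320-0.158449i, Y(Ω₂)=-0.001774+0.001584i
  term(m=-2) = -0.007288+0.010296i   from Y*(Ω₁)=-0.370249+0.187505i, Y(Ω₂)=+0.026874-0.014197i
  term(m=-1) = -0.036695-0.070935i   from Y*(Ω₁)=+0.081754+0.342387i, Y(Ω₂)=-0.220212+0.054592i
  term(m=+0) = -0.139491-0.000000i   from Y*(Ω₁)=-0.178397-0.000000i, Y(Ω₂)=+0.781915+0.000000i
  term(m=+1) = -0.036695+0.070935i   from Y*(Ω₁)=-0.081754+0.342387i, Y(Ω₂)=+0.220212+0.054592i
  term(m=+2) = -0.007288-0.010296i   from Y*(Ω₁)=-0.370249-0.187505i, Y(Ω₂)=+0.026874+0.014197i
  term(m=+3) = +0.000489-0.000068i   from Y*(Ω₁)=+0.134320-0.158449i, Y(Ω₂)=+0.001774+0.001584i
  term(m=+4) = -0.000002+0.000005i   from Y*(Ω₁)=+0.031773+0.043282i, Y(Ω₂)=+0.000059+0.000087i
Σ over m = -0.226483-0.000000i; ×(4π/9) → -0.316230-0.000000i. Real part: -0.316230

-0.316230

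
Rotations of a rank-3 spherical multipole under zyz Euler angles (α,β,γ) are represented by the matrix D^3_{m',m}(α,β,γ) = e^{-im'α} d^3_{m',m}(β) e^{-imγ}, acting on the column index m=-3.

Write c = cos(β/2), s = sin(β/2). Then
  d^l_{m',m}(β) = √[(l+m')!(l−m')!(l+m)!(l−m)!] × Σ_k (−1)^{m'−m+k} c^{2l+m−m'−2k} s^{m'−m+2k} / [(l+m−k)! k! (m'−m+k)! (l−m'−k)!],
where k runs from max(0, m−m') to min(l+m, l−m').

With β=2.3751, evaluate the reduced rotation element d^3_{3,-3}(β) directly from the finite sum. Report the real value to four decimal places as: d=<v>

d^3_{3,-3}(β=2.3751) via the finite sum:
Half-angle: c=0.373933, s=0.927456. N=√(720·1·1·720)=720.000000
Admissible k: 0..0 (factorial args all ≥0)
  k=0: (−1)^6·720.0000/(720)·0.3739^0·0.9275^6 = +0.636442
d^3_{3,-3}(2.3751) = +0.636442

d=0.6364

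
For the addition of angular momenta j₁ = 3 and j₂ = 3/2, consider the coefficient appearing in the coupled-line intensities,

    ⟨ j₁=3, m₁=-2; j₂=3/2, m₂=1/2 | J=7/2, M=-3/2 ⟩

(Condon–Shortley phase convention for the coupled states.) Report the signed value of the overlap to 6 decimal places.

√[8·1!5!2!/9! · 1!5!2!1!2!5!] = √(6400/21)
  +(−1)^0/∏(0,1,5,2,0,0)! = 1/240  (running 1/240)
  +(−1)^1/∏(1,0,4,1,1,1)! = -1/24  (running -3/80)
⟨..|..⟩ = √(6400/21)·(-3/80) = -0.654654

−√(3/7) = -0.654654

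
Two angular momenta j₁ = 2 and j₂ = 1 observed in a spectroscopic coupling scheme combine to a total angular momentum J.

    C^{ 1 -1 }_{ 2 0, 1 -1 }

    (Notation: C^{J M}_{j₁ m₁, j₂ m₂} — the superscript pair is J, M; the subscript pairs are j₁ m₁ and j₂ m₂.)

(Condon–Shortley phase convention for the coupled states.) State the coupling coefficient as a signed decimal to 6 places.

+√(1/10) ≈ +0.316228

√[3·2!2!0!/5! · 2!2!0!2!0!2!] = √(8/5)
  +(−1)^0/∏(0,2,2,0,0,0)! = 1/4  (running 1/4)
⟨..|..⟩ = √(8/5)·(1/4) = +0.316228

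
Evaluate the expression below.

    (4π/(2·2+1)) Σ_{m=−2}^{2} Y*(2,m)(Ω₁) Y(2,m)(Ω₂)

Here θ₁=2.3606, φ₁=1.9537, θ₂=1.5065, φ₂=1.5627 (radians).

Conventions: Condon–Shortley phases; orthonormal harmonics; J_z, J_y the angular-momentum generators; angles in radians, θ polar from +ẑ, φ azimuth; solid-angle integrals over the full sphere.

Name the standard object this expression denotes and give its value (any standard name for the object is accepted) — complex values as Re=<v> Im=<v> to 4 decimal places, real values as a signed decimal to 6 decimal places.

Legendre polynomial (addition theorem), +0.047000

This sum is the spherical-harmonic addition theorem: it equals the Legendre polynomial P_l(cos γ) of the angle γ between the two directions.
Summing Y*_{l m}(θ₁,φ₁)·Y_{l m}(θ₂,φ₂) over m ∈ [−2, 2]; prefactor 4π/(2·2+1) = 2.513274:
  m=-2: (-0.13799 - 0.13269j) × (-0.38463 - 0.00623j) = 0.05225 + 0.05189j  (running Σ = 0.05225 + 0.05189j)
  m=-1: (0.14431 - 0.35829j) × (0.00040 - 0.04953j) = -0.01769 - 0.00729j  (running Σ = 0.03456 + 0.04460j)
  m=0: (0.16186 + 0.00000j) × (-0.31149 + 0.00000j) = -0.05042 + 0.00000j  (running Σ = -0.01586 + 0.04460j)
  m=1: (-0.14431 - 0.35829j) × (-0.00040 - 0.04953j) = -0.01769 + 0.00729j  (running Σ = -0.03355 + 0.05189j)
  m=2: (-0.13799 + 0.13269j) × (-0.38463 + 0.00623j) = 0.05225 - 0.05189j  (running Σ = 0.01870 + 0.00000j)
Total Σ_m = 0.01870 + 0.00000j. Multiply by 2.513274: 0.04700 + 0.00000j. P_2(cos γ) = 0.047000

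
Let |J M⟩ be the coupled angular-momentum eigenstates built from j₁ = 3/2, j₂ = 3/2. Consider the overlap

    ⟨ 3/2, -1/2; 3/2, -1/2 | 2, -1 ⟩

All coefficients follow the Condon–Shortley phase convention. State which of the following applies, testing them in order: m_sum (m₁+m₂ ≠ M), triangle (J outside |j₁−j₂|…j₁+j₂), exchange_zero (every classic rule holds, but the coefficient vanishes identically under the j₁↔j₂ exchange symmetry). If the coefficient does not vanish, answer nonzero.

exchange_zero

m-sum: m₁+m₂ = -1/2+(-1/2) = -1, M = -1  ✓
triangle: |j₁−j₂| = 0 ≤ J = 2 ≤ j₁+j₂ = 3  ✓
exchange: j₁=j₂ and m₁=m₂, and (−1)^(j₁+j₂−J) = (−1)^1 = −1 forces ⟨j₁m₁;j₂m₂|JM⟩ = −⟨j₂m₂;j₁m₁|JM⟩ = −⟨j₁m₁;j₂m₂|JM⟩ ⇒ the coefficient vanishes identically
Racah sum check: Σ_k collapses to 0 ⇒ CG = 0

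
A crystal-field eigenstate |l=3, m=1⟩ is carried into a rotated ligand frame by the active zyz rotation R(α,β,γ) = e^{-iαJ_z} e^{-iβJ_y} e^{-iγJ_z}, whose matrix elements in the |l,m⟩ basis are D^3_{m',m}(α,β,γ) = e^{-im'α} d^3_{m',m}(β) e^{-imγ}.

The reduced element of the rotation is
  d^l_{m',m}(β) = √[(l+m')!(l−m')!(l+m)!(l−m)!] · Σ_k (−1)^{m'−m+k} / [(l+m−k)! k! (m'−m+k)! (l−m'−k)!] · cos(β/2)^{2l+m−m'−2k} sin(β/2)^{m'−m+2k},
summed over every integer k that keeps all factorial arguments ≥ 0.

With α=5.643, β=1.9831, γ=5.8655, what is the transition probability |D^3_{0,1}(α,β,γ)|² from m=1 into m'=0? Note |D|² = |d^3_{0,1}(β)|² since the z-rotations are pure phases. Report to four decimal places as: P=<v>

Split into d^3_{0,1}(β=1.9831) × two z-phases.
c=cos(1.983100/2)=0.547393, s=sin(1.983100/2)=0.836875; N=√[6·6·24·2]=41.569219
k: max(0,(1)−(0))=1 … min(3+(1),3−(0))=3
  k=1: (−1)^0·41.5692/(12)·0.5474^5·0.8369^1 = +0.142478
  k=2: (−1)^1·41.5692/(4)·0.5474^3·0.8369^3 = -0.999063
  k=3: (−1)^2·41.5692/(12)·0.5474^1·0.8369^5 = +0.778385
d^3_{0,1}(1.9831) = +0.142478 -0.999063 +0.778385 = -0.078200
|D^3_{0,1}|² = |d^3_{0,1}(β)|² = (-0.078200)² = 0.006115 (the z-rotation phases have unit modulus)

P=0.0061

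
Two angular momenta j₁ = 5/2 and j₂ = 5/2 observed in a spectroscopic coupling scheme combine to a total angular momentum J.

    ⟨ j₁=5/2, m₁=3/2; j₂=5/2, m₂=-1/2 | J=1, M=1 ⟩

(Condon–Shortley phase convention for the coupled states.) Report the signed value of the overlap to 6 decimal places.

j₁+j₂−J=4  J+j₁−j₂=1  J−j₁+j₂=1  j₁+j₂+J+1=7
(j₁±m₁, j₂±m₂, J±M) = (4,1,2,3,2,0)
P² = 288/35
sum k=1..1:
  [1] −1/6 = -1/6
S = -1/6
C² = P²·S² = 8/35 ; C = -0.478091

-0.478091  (= −√(8/35))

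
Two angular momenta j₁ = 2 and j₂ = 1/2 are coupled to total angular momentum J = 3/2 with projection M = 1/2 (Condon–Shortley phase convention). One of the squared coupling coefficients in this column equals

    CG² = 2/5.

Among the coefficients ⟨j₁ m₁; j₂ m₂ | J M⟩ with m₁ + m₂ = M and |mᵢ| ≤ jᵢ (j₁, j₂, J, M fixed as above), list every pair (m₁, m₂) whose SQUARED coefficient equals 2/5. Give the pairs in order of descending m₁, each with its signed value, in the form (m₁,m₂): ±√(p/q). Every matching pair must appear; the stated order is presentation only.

(0,1/2): −√(2/5)

Admissible pairs with m₁+m₂ = M = 1/2: (0,1/2), (1,-1/2)
  (m₁,m₂)=(1,-1/2): CG² = 3/5, CG = +√(3/5)
  (m₁,m₂)=(0,1/2): CG² = 2/5, CG = −√(2/5)   ← matches the target
Pairs with CG² = 2/5: (0,1/2): −√(2/5)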